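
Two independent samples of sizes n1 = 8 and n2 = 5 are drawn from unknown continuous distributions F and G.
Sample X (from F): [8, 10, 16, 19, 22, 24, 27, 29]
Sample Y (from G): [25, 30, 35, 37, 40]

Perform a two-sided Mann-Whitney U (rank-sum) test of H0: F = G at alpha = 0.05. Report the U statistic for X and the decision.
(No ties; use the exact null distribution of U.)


Step 1: Combine and sort all 13 observations; assign midranks.
sorted (value, group): (8,X), (10,X), (16,X), (19,X), (22,X), (24,X), (25,Y), (27,X), (29,X), (30,Y), (35,Y), (37,Y), (40,Y)
ranks: 8->1, 10->2, 16->3, 19->4, 22->5, 24->6, 25->7, 27->8, 29->9, 30->10, 35->11, 37->12, 40->13
Step 2: Rank sum for X: R1 = 1 + 2 + 3 + 4 + 5 + 6 + 8 + 9 = 38.
Step 3: U_X = R1 - n1(n1+1)/2 = 38 - 8*9/2 = 38 - 36 = 2.
       U_Y = n1*n2 - U_X = 40 - 2 = 38.
Step 4: No ties, so the exact null distribution of U (based on enumerating the C(13,8) = 1287 equally likely rank assignments) gives the two-sided p-value.
Step 5: p-value = 0.006216; compare to alpha = 0.05. reject H0.

U_X = 2, p = 0.006216, reject H0 at alpha = 0.05.


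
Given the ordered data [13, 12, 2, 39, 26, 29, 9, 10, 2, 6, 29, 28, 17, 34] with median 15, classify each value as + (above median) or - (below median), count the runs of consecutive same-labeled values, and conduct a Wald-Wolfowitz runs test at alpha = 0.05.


Step 1: Compute median = 15; label A = above, B = below.
Labels in order: BBBAAABBBBAAAA  (n_A = 7, n_B = 7)
Step 2: Count runs R = 4.
Step 3: Under H0 (random ordering), E[R] = 2*n_A*n_B/(n_A+n_B) + 1 = 2*7*7/14 + 1 = 8.0000.
        Var[R] = 2*n_A*n_B*(2*n_A*n_B - n_A - n_B) / ((n_A+n_B)^2 * (n_A+n_B-1)) = 8232/2548 = 3.2308.
        SD[R] = 1.7974.
Step 4: Continuity-corrected z = (R + 0.5 - E[R]) / SD[R] = (4 + 0.5 - 8.0000) / 1.7974 = -1.9472.
Step 5: Two-sided p-value via normal approximation = 2*(1 - Phi(|z|)) = 0.051508.
Step 6: alpha = 0.05. fail to reject H0.

R = 4, z = -1.9472, p = 0.051508, fail to reject H0.


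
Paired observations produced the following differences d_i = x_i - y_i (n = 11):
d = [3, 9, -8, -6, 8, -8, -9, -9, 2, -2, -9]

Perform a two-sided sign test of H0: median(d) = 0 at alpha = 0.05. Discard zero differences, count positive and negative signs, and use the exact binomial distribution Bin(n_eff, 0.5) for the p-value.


Step 1: Discard zero differences. Original n = 11; n_eff = number of nonzero differences = 11.
Nonzero differences (with sign): +3, +9, -8, -6, +8, -8, -9, -9, +2, -2, -9
Step 2: Count signs: positive = 4, negative = 7.
Step 3: Under H0: P(positive) = 0.5, so the number of positives S ~ Bin(11, 0.5).
Step 4: Two-sided exact p-value = sum of Bin(11,0.5) probabilities at or below the observed probability = 0.548828.
Step 5: alpha = 0.05. fail to reject H0.

n_eff = 11, pos = 4, neg = 7, p = 0.548828, fail to reject H0.


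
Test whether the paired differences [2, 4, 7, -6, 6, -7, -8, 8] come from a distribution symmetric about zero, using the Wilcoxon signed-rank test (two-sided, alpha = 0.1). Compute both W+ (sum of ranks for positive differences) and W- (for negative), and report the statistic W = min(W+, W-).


Step 1: Drop any zero differences (none here) and take |d_i|.
|d| = [2, 4, 7, 6, 6, 7, 8, 8]
Step 2: Midrank |d_i| (ties get averaged ranks).
ranks: |2|->1, |4|->2, |7|->5.5, |6|->3.5, |6|->3.5, |7|->5.5, |8|->7.5, |8|->7.5
Step 3: Attach original signs; sum ranks with positive sign and with negative sign.
W+ = 1 + 2 + 5.5 + 3.5 + 7.5 = 19.5
W- = 3.5 + 5.5 + 7.5 = 16.5
(Check: W+ + W- = 36 should equal n(n+1)/2 = 36.)
Step 4: Test statistic W = min(W+, W-) = 16.5.
Step 5: Ties in |d|, so use the tie-corrected normal approximation.
        E[W] = n(n+1)/4 = 8*9/4 = 18.
        Tie groups: |d|=6 (t=2), |d|=7 (t=2), |d|=8 (t=2); sum(t^3 - t) = 18.
        Var[W] = n(n+1)(2n+1)/24 - sum(t^3-t)/48 = 1224/24 - 18/48 = 50.625.
        z = (W - E[W]) / sqrt(Var[W]) = (16.5 - 18) / 7.1151 = -0.2108.
        Two-sided p = 2*Phi(z) = 0.833029.
Step 6: alpha = 0.1. fail to reject H0.

W+ = 19.5, W- = 16.5, W = min = 16.5, p = 0.833029, fail to reject H0.


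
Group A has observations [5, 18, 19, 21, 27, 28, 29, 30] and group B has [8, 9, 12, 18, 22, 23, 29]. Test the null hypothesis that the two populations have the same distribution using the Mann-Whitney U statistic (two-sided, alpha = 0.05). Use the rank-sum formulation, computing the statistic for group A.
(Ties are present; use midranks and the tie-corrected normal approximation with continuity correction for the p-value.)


Step 1: Combine and sort all 15 observations; assign midranks.
sorted (value, group): (5,X), (8,Y), (9,Y), (12,Y), (18,X), (18,Y), (19,X), (21,X), (22,Y), (23,Y), (27,X), (28,X), (29,X), (29,Y), (30,X)
ranks: 5->1, 8->2, 9->3, 12->4, 18->5.5, 18->5.5, 19->7, 21->8, 22->9, 23->10, 27->11, 28->12, 29->13.5, 29->13.5, 30->15
Step 2: Rank sum for X: R1 = 1 + 5.5 + 7 + 8 + 11 + 12 + 13.5 + 15 = 73.
Step 3: U_X = R1 - n1(n1+1)/2 = 73 - 8*9/2 = 73 - 36 = 37.
       U_Y = n1*n2 - U_X = 56 - 37 = 19.
Step 4: Ties are present, so use the tie-corrected normal approximation (with continuity correction) for the p-value.
Step 5: p-value = 0.324405; compare to alpha = 0.05. fail to reject H0.

U_X = 37, p = 0.324405, fail to reject H0 at alpha = 0.05.


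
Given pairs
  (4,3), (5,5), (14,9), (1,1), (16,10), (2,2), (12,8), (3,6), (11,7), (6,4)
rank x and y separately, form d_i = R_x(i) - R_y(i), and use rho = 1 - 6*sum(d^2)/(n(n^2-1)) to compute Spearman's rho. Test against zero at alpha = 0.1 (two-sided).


Step 1: Rank x and y separately (midranks; no ties here).
rank(x): 4->4, 5->5, 14->9, 1->1, 16->10, 2->2, 12->8, 3->3, 11->7, 6->6
rank(y): 3->3, 5->5, 9->9, 1->1, 10->10, 2->2, 8->8, 6->6, 7->7, 4->4
Step 2: d_i = R_x(i) - R_y(i); compute d_i^2.
  (4-3)^2=1, (5-5)^2=0, (9-9)^2=0, (1-1)^2=0, (10-10)^2=0, (2-2)^2=0, (8-8)^2=0, (3-6)^2=9, (7-7)^2=0, (6-4)^2=4
sum(d^2) = 14.
Step 3: rho = 1 - 6*14 / (10*(10^2 - 1)) = 1 - 84/990 = 0.915152.
Step 4: Under H0, t = rho * sqrt((n-2)/(1-rho^2)) = 6.4212 ~ t(8).
Step 5: Two-sided p-value from the t-distribution with 8 df = 0.000204.
Step 6: alpha = 0.1. reject H0.

rho = 0.9152, p = 0.000204, reject H0 at alpha = 0.1.


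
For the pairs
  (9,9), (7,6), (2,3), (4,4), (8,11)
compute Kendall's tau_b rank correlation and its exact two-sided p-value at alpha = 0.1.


Step 1: Enumerate the 10 unordered pairs (i,j) with i<j and classify each by sign(x_j-x_i) * sign(y_j-y_i).
  (1,2):dx=-2,dy=-3->C; (1,3):dx=-7,dy=-6->C; (1,4):dx=-5,dy=-5->C; (1,5):dx=-1,dy=+2->D
  (2,3):dx=-5,dy=-3->C; (2,4):dx=-3,dy=-2->C; (2,5):dx=+1,dy=+5->C; (3,4):dx=+2,dy=+1->C
  (3,5):dx=+6,dy=+8->C; (4,5):dx=+4,dy=+7->C
Step 2: C = 9, D = 1, total pairs = 10.
Step 3: tau = (C - D)/(n(n-1)/2) = (9 - 1)/10 = 0.800000.
Step 4: Exact two-sided p-value (enumerate n! = 120 permutations of y under H0): p = 0.083333.
Step 5: alpha = 0.1. reject H0.

tau_b = 0.8000 (C=9, D=1), p = 0.083333, reject H0.


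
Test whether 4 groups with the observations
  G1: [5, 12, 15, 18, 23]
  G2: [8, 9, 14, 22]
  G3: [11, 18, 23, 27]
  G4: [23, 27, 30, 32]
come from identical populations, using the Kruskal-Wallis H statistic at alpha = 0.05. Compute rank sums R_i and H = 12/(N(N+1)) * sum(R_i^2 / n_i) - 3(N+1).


Step 1: Combine all N = 17 observations and assign midranks.
sorted (value, group, rank): (5,G1,1), (8,G2,2), (9,G2,3), (11,G3,4), (12,G1,5), (14,G2,6), (15,G1,7), (18,G1,8.5), (18,G3,8.5), (22,G2,10), (23,G1,12), (23,G3,12), (23,G4,12), (27,G3,14.5), (27,G4,14.5), (30,G4,16), (32,G4,17)
Step 2: Sum ranks within each group.
R_1 = 33.5 (n_1 = 5)
R_2 = 21 (n_2 = 4)
R_3 = 39 (n_3 = 4)
R_4 = 59.5 (n_4 = 4)
Step 3: H = 12/(N(N+1)) * sum(R_i^2/n_i) - 3(N+1)
     = 12/(17*18) * (33.5^2/5 + 21^2/4 + 39^2/4 + 59.5^2/4) - 3*18
     = 0.039216 * 1600.01 - 54
     = 8.745588.
Step 4: Ties present; correction factor C = 1 - 36/(17^3 - 17) = 0.992647. Corrected H = 8.745588 / 0.992647 = 8.810370.
Step 5: Under H0, H ~ chi^2(3); p-value = 0.031921.
Step 6: alpha = 0.05. reject H0.

H = 8.8104, df = 3, p = 0.031921, reject H0.


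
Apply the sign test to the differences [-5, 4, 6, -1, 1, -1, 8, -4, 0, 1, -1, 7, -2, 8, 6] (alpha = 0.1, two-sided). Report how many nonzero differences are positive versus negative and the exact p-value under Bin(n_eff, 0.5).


Step 1: Discard zero differences. Original n = 15; n_eff = number of nonzero differences = 14.
Nonzero differences (with sign): -5, +4, +6, -1, +1, -1, +8, -4, +1, -1, +7, -2, +8, +6
Step 2: Count signs: positive = 8, negative = 6.
Step 3: Under H0: P(positive) = 0.5, so the number of positives S ~ Bin(14, 0.5).
Step 4: Two-sided exact p-value = sum of Bin(14,0.5) probabilities at or below the observed probability = 0.790527.
Step 5: alpha = 0.1. fail to reject H0.

n_eff = 14, pos = 8, neg = 6, p = 0.790527, fail to reject H0.


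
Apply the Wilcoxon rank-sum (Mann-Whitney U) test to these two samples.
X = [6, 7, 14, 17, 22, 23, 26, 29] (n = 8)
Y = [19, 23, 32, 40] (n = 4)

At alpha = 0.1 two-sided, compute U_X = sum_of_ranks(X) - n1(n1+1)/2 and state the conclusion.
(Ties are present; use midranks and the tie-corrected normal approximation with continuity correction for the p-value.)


Step 1: Combine and sort all 12 observations; assign midranks.
sorted (value, group): (6,X), (7,X), (14,X), (17,X), (19,Y), (22,X), (23,X), (23,Y), (26,X), (29,X), (32,Y), (40,Y)
ranks: 6->1, 7->2, 14->3, 17->4, 19->5, 22->6, 23->7.5, 23->7.5, 26->9, 29->10, 32->11, 40->12
Step 2: Rank sum for X: R1 = 1 + 2 + 3 + 4 + 6 + 7.5 + 9 + 10 = 42.5.
Step 3: U_X = R1 - n1(n1+1)/2 = 42.5 - 8*9/2 = 42.5 - 36 = 6.5.
       U_Y = n1*n2 - U_X = 32 - 6.5 = 25.5.
Step 4: Ties are present, so use the tie-corrected normal approximation (with continuity correction) for the p-value.
Step 5: p-value = 0.125707; compare to alpha = 0.1. fail to reject H0.

U_X = 6.5, p = 0.125707, fail to reject H0 at alpha = 0.1.


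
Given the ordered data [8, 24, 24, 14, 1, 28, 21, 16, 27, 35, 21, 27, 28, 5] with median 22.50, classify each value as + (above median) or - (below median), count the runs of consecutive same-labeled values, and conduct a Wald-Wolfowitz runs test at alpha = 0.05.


Step 1: Compute median = 22.50; label A = above, B = below.
Labels in order: BAABBABBAABAAB  (n_A = 7, n_B = 7)
Step 2: Count runs R = 9.
Step 3: Under H0 (random ordering), E[R] = 2*n_A*n_B/(n_A+n_B) + 1 = 2*7*7/14 + 1 = 8.0000.
        Var[R] = 2*n_A*n_B*(2*n_A*n_B - n_A - n_B) / ((n_A+n_B)^2 * (n_A+n_B-1)) = 8232/2548 = 3.2308.
        SD[R] = 1.7974.
Step 4: Continuity-corrected z = (R - 0.5 - E[R]) / SD[R] = (9 - 0.5 - 8.0000) / 1.7974 = 0.2782.
Step 5: Two-sided p-value via normal approximation = 2*(1 - Phi(|z|)) = 0.780879.
Step 6: alpha = 0.05. fail to reject H0.

R = 9, z = 0.2782, p = 0.780879, fail to reject H0.


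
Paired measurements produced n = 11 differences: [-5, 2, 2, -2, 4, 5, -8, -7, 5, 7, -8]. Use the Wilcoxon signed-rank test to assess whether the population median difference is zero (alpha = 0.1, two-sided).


Step 1: Drop any zero differences (none here) and take |d_i|.
|d| = [5, 2, 2, 2, 4, 5, 8, 7, 5, 7, 8]
Step 2: Midrank |d_i| (ties get averaged ranks).
ranks: |5|->6, |2|->2, |2|->2, |2|->2, |4|->4, |5|->6, |8|->10.5, |7|->8.5, |5|->6, |7|->8.5, |8|->10.5
Step 3: Attach original signs; sum ranks with positive sign and with negative sign.
W+ = 2 + 2 + 4 + 6 + 6 + 8.5 = 28.5
W- = 6 + 2 + 10.5 + 8.5 + 10.5 = 37.5
(Check: W+ + W- = 66 should equal n(n+1)/2 = 66.)
Step 4: Test statistic W = min(W+, W-) = 28.5.
Step 5: Ties in |d|, so use the tie-corrected normal approximation.
        E[W] = n(n+1)/4 = 11*12/4 = 33.
        Tie groups: |d|=2 (t=3), |d|=5 (t=3), |d|=7 (t=2), |d|=8 (t=2); sum(t^3 - t) = 60.
        Var[W] = n(n+1)(2n+1)/24 - sum(t^3-t)/48 = 3036/24 - 60/48 = 125.25.
        z = (W - E[W]) / sqrt(Var[W]) = (28.5 - 33) / 11.1915 = -0.4021.
        Two-sided p = 2*Phi(z) = 0.687618.
Step 6: alpha = 0.1. fail to reject H0.

W+ = 28.5, W- = 37.5, W = min = 28.5, p = 0.687618, fail to reject H0.


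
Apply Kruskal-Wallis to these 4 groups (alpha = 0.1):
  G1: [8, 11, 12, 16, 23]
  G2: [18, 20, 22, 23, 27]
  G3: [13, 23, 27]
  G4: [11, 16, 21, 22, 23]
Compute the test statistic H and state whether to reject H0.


Step 1: Combine all N = 18 observations and assign midranks.
sorted (value, group, rank): (8,G1,1), (11,G1,2.5), (11,G4,2.5), (12,G1,4), (13,G3,5), (16,G1,6.5), (16,G4,6.5), (18,G2,8), (20,G2,9), (21,G4,10), (22,G2,11.5), (22,G4,11.5), (23,G1,14.5), (23,G2,14.5), (23,G3,14.5), (23,G4,14.5), (27,G2,17.5), (27,G3,17.5)
Step 2: Sum ranks within each group.
R_1 = 28.5 (n_1 = 5)
R_2 = 60.5 (n_2 = 5)
R_3 = 37 (n_3 = 3)
R_4 = 45 (n_4 = 5)
Step 3: H = 12/(N(N+1)) * sum(R_i^2/n_i) - 3(N+1)
     = 12/(18*19) * (28.5^2/5 + 60.5^2/5 + 37^2/3 + 45^2/5) - 3*19
     = 0.035088 * 1755.83 - 57
     = 4.608187.
Step 4: Ties present; correction factor C = 1 - 84/(18^3 - 18) = 0.985552. Corrected H = 4.608187 / 0.985552 = 4.675742.
Step 5: Under H0, H ~ chi^2(3); p-value = 0.197140.
Step 6: alpha = 0.1. fail to reject H0.

H = 4.6757, df = 3, p = 0.197140, fail to reject H0.


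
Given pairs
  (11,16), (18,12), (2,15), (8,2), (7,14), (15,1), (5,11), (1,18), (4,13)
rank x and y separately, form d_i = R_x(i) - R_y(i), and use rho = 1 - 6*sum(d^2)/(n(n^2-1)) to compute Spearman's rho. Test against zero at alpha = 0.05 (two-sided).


Step 1: Rank x and y separately (midranks; no ties here).
rank(x): 11->7, 18->9, 2->2, 8->6, 7->5, 15->8, 5->4, 1->1, 4->3
rank(y): 16->8, 12->4, 15->7, 2->2, 14->6, 1->1, 11->3, 18->9, 13->5
Step 2: d_i = R_x(i) - R_y(i); compute d_i^2.
  (7-8)^2=1, (9-4)^2=25, (2-7)^2=25, (6-2)^2=16, (5-6)^2=1, (8-1)^2=49, (4-3)^2=1, (1-9)^2=64, (3-5)^2=4
sum(d^2) = 186.
Step 3: rho = 1 - 6*186 / (9*(9^2 - 1)) = 1 - 1116/720 = -0.550000.
Step 4: Under H0, t = rho * sqrt((n-2)/(1-rho^2)) = -1.7424 ~ t(7).
Step 5: Two-sided p-value from the t-distribution with 7 df = 0.124977.
Step 6: alpha = 0.05. fail to reject H0.

rho = -0.5500, p = 0.124977, fail to reject H0 at alpha = 0.05.


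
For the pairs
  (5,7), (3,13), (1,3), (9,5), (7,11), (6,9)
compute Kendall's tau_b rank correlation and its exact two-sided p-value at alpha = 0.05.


Step 1: Enumerate the 15 unordered pairs (i,j) with i<j and classify each by sign(x_j-x_i) * sign(y_j-y_i).
  (1,2):dx=-2,dy=+6->D; (1,3):dx=-4,dy=-4->C; (1,4):dx=+4,dy=-2->D; (1,5):dx=+2,dy=+4->C
  (1,6):dx=+1,dy=+2->C; (2,3):dx=-2,dy=-10->C; (2,4):dx=+6,dy=-8->D; (2,5):dx=+4,dy=-2->D
  (2,6):dx=+3,dy=-4->D; (3,4):dx=+8,dy=+2->C; (3,5):dx=+6,dy=+8->C; (3,6):dx=+5,dy=+6->C
  (4,5):dx=-2,dy=+6->D; (4,6):dx=-3,dy=+4->D; (5,6):dx=-1,dy=-2->C
Step 2: C = 8, D = 7, total pairs = 15.
Step 3: tau = (C - D)/(n(n-1)/2) = (8 - 7)/15 = 0.066667.
Step 4: Exact two-sided p-value (enumerate n! = 720 permutations of y under H0): p = 1.000000.
Step 5: alpha = 0.05. fail to reject H0.

tau_b = 0.0667 (C=8, D=7), p = 1.000000, fail to reject H0.


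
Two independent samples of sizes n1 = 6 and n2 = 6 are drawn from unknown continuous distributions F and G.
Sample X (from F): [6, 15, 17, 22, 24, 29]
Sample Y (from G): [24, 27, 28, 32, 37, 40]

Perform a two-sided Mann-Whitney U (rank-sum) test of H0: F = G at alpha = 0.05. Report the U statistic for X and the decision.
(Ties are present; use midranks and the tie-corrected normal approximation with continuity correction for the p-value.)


Step 1: Combine and sort all 12 observations; assign midranks.
sorted (value, group): (6,X), (15,X), (17,X), (22,X), (24,X), (24,Y), (27,Y), (28,Y), (29,X), (32,Y), (37,Y), (40,Y)
ranks: 6->1, 15->2, 17->3, 22->4, 24->5.5, 24->5.5, 27->7, 28->8, 29->9, 32->10, 37->11, 40->12
Step 2: Rank sum for X: R1 = 1 + 2 + 3 + 4 + 5.5 + 9 = 24.5.
Step 3: U_X = R1 - n1(n1+1)/2 = 24.5 - 6*7/2 = 24.5 - 21 = 3.5.
       U_Y = n1*n2 - U_X = 36 - 3.5 = 32.5.
Step 4: Ties are present, so use the tie-corrected normal approximation (with continuity correction) for the p-value.
Step 5: p-value = 0.024722; compare to alpha = 0.05. reject H0.

U_X = 3.5, p = 0.024722, reject H0 at alpha = 0.05.


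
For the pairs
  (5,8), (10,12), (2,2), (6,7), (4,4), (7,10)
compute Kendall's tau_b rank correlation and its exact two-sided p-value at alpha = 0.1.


Step 1: Enumerate the 15 unordered pairs (i,j) with i<j and classify each by sign(x_j-x_i) * sign(y_j-y_i).
  (1,2):dx=+5,dy=+4->C; (1,3):dx=-3,dy=-6->C; (1,4):dx=+1,dy=-1->D; (1,5):dx=-1,dy=-4->C
  (1,6):dx=+2,dy=+2->C; (2,3):dx=-8,dy=-10->C; (2,4):dx=-4,dy=-5->C; (2,5):dx=-6,dy=-8->C
  (2,6):dx=-3,dy=-2->C; (3,4):dx=+4,dy=+5->C; (3,5):dx=+2,dy=+2->C; (3,6):dx=+5,dy=+8->C
  (4,5):dx=-2,dy=-3->C; (4,6):dx=+1,dy=+3->C; (5,6):dx=+3,dy=+6->C
Step 2: C = 14, D = 1, total pairs = 15.
Step 3: tau = (C - D)/(n(n-1)/2) = (14 - 1)/15 = 0.866667.
Step 4: Exact two-sided p-value (enumerate n! = 720 permutations of y under H0): p = 0.016667.
Step 5: alpha = 0.1. reject H0.

tau_b = 0.8667 (C=14, D=1), p = 0.016667, reject H0.


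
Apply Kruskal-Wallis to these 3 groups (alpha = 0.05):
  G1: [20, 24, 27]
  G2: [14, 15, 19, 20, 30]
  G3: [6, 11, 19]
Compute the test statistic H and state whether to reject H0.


Step 1: Combine all N = 11 observations and assign midranks.
sorted (value, group, rank): (6,G3,1), (11,G3,2), (14,G2,3), (15,G2,4), (19,G2,5.5), (19,G3,5.5), (20,G1,7.5), (20,G2,7.5), (24,G1,9), (27,G1,10), (30,G2,11)
Step 2: Sum ranks within each group.
R_1 = 26.5 (n_1 = 3)
R_2 = 31 (n_2 = 5)
R_3 = 8.5 (n_3 = 3)
Step 3: H = 12/(N(N+1)) * sum(R_i^2/n_i) - 3(N+1)
     = 12/(11*12) * (26.5^2/3 + 31^2/5 + 8.5^2/3) - 3*12
     = 0.090909 * 450.367 - 36
     = 4.942424.
Step 4: Ties present; correction factor C = 1 - 12/(11^3 - 11) = 0.990909. Corrected H = 4.942424 / 0.990909 = 4.987768.
Step 5: Under H0, H ~ chi^2(2); p-value = 0.082589.
Step 6: alpha = 0.05. fail to reject H0.

H = 4.9878, df = 2, p = 0.082589, fail to reject H0.


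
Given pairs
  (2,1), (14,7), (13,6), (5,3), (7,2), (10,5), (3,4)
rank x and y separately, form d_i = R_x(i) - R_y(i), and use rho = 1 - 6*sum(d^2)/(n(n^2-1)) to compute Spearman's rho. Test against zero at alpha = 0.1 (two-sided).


Step 1: Rank x and y separately (midranks; no ties here).
rank(x): 2->1, 14->7, 13->6, 5->3, 7->4, 10->5, 3->2
rank(y): 1->1, 7->7, 6->6, 3->3, 2->2, 5->5, 4->4
Step 2: d_i = R_x(i) - R_y(i); compute d_i^2.
  (1-1)^2=0, (7-7)^2=0, (6-6)^2=0, (3-3)^2=0, (4-2)^2=4, (5-5)^2=0, (2-4)^2=4
sum(d^2) = 8.
Step 3: rho = 1 - 6*8 / (7*(7^2 - 1)) = 1 - 48/336 = 0.857143.
Step 4: Under H0, t = rho * sqrt((n-2)/(1-rho^2)) = 3.7210 ~ t(5).
Step 5: Two-sided p-value from the t-distribution with 5 df = 0.013697.
Step 6: alpha = 0.1. reject H0.

rho = 0.8571, p = 0.013697, reject H0 at alpha = 0.1.


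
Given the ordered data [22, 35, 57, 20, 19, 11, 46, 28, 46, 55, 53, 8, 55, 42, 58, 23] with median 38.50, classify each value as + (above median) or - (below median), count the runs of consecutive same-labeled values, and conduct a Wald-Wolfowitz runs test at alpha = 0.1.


Step 1: Compute median = 38.50; label A = above, B = below.
Labels in order: BBABBBABAAABAAAB  (n_A = 8, n_B = 8)
Step 2: Count runs R = 9.
Step 3: Under H0 (random ordering), E[R] = 2*n_A*n_B/(n_A+n_B) + 1 = 2*8*8/16 + 1 = 9.0000.
        Var[R] = 2*n_A*n_B*(2*n_A*n_B - n_A - n_B) / ((n_A+n_B)^2 * (n_A+n_B-1)) = 14336/3840 = 3.7333.
        SD[R] = 1.9322.
Step 4: R = E[R], so z = 0 with no continuity correction.
Step 5: Two-sided p-value via normal approximation = 2*(1 - Phi(|z|)) = 1.000000.
Step 6: alpha = 0.1. fail to reject H0.

R = 9, z = 0.0000, p = 1.000000, fail to reject H0.


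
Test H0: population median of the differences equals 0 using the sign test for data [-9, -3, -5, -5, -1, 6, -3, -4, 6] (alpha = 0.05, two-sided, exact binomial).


Step 1: Discard zero differences. Original n = 9; n_eff = number of nonzero differences = 9.
Nonzero differences (with sign): -9, -3, -5, -5, -1, +6, -3, -4, +6
Step 2: Count signs: positive = 2, negative = 7.
Step 3: Under H0: P(positive) = 0.5, so the number of positives S ~ Bin(9, 0.5).
Step 4: Two-sided exact p-value = sum of Bin(9,0.5) probabilities at or below the observed probability = 0.179688.
Step 5: alpha = 0.05. fail to reject H0.

n_eff = 9, pos = 2, neg = 7, p = 0.179688, fail to reject H0.


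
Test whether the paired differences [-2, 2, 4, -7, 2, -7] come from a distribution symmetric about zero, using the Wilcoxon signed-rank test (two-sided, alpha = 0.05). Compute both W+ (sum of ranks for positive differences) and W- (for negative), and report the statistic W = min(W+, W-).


Step 1: Drop any zero differences (none here) and take |d_i|.
|d| = [2, 2, 4, 7, 2, 7]
Step 2: Midrank |d_i| (ties get averaged ranks).
ranks: |2|->2, |2|->2, |4|->4, |7|->5.5, |2|->2, |7|->5.5
Step 3: Attach original signs; sum ranks with positive sign and with negative sign.
W+ = 2 + 4 + 2 = 8
W- = 2 + 5.5 + 5.5 = 13
(Check: W+ + W- = 21 should equal n(n+1)/2 = 21.)
Step 4: Test statistic W = min(W+, W-) = 8.
Step 5: Ties in |d|, so use the tie-corrected normal approximation.
        E[W] = n(n+1)/4 = 6*7/4 = 10.5.
        Tie groups: |d|=2 (t=3), |d|=7 (t=2); sum(t^3 - t) = 30.
        Var[W] = n(n+1)(2n+1)/24 - sum(t^3-t)/48 = 546/24 - 30/48 = 22.125.
        z = (W - E[W]) / sqrt(Var[W]) = (8 - 10.5) / 4.7037 = -0.5315.
        Two-sided p = 2*Phi(z) = 0.595076.
Step 6: alpha = 0.05. fail to reject H0.

W+ = 8, W- = 13, W = min = 8, p = 0.595076, fail to reject H0.


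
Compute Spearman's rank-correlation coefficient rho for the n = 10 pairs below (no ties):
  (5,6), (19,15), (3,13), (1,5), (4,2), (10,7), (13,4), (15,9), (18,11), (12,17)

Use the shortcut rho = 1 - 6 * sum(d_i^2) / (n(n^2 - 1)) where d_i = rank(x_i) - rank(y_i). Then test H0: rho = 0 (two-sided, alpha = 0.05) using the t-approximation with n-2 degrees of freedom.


Step 1: Rank x and y separately (midranks; no ties here).
rank(x): 5->4, 19->10, 3->2, 1->1, 4->3, 10->5, 13->7, 15->8, 18->9, 12->6
rank(y): 6->4, 15->9, 13->8, 5->3, 2->1, 7->5, 4->2, 9->6, 11->7, 17->10
Step 2: d_i = R_x(i) - R_y(i); compute d_i^2.
  (4-4)^2=0, (10-9)^2=1, (2-8)^2=36, (1-3)^2=4, (3-1)^2=4, (5-5)^2=0, (7-2)^2=25, (8-6)^2=4, (9-7)^2=4, (6-10)^2=16
sum(d^2) = 94.
Step 3: rho = 1 - 6*94 / (10*(10^2 - 1)) = 1 - 564/990 = 0.430303.
Step 4: Under H0, t = rho * sqrt((n-2)/(1-rho^2)) = 1.3483 ~ t(8).
Step 5: Two-sided p-value from the t-distribution with 8 df = 0.214492.
Step 6: alpha = 0.05. fail to reject H0.

rho = 0.4303, p = 0.214492, fail to reject H0 at alpha = 0.05.


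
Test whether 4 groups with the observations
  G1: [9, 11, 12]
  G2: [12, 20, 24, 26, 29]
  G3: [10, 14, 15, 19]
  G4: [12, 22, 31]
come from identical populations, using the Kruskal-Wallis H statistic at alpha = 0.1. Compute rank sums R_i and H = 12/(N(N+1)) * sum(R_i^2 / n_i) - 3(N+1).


Step 1: Combine all N = 15 observations and assign midranks.
sorted (value, group, rank): (9,G1,1), (10,G3,2), (11,G1,3), (12,G1,5), (12,G2,5), (12,G4,5), (14,G3,7), (15,G3,8), (19,G3,9), (20,G2,10), (22,G4,11), (24,G2,12), (26,G2,13), (29,G2,14), (31,G4,15)
Step 2: Sum ranks within each group.
R_1 = 9 (n_1 = 3)
R_2 = 54 (n_2 = 5)
R_3 = 26 (n_3 = 4)
R_4 = 31 (n_4 = 3)
Step 3: H = 12/(N(N+1)) * sum(R_i^2/n_i) - 3(N+1)
     = 12/(15*16) * (9^2/3 + 54^2/5 + 26^2/4 + 31^2/3) - 3*16
     = 0.050000 * 1099.53 - 48
     = 6.976667.
Step 4: Ties present; correction factor C = 1 - 24/(15^3 - 15) = 0.992857. Corrected H = 6.976667 / 0.992857 = 7.026859.
Step 5: Under H0, H ~ chi^2(3); p-value = 0.071047.
Step 6: alpha = 0.1. reject H0.

H = 7.0269, df = 3, p = 0.071047, reject H0.


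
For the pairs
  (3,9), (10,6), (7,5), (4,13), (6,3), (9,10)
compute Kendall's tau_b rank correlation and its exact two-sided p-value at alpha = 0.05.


Step 1: Enumerate the 15 unordered pairs (i,j) with i<j and classify each by sign(x_j-x_i) * sign(y_j-y_i).
  (1,2):dx=+7,dy=-3->D; (1,3):dx=+4,dy=-4->D; (1,4):dx=+1,dy=+4->C; (1,5):dx=+3,dy=-6->D
  (1,6):dx=+6,dy=+1->C; (2,3):dx=-3,dy=-1->C; (2,4):dx=-6,dy=+7->D; (2,5):dx=-4,dy=-3->C
  (2,6):dx=-1,dy=+4->D; (3,4):dx=-3,dy=+8->D; (3,5):dx=-1,dy=-2->C; (3,6):dx=+2,dy=+5->C
  (4,5):dx=+2,dy=-10->D; (4,6):dx=+5,dy=-3->D; (5,6):dx=+3,dy=+7->C
Step 2: C = 7, D = 8, total pairs = 15.
Step 3: tau = (C - D)/(n(n-1)/2) = (7 - 8)/15 = -0.066667.
Step 4: Exact two-sided p-value (enumerate n! = 720 permutations of y under H0): p = 1.000000.
Step 5: alpha = 0.05. fail to reject H0.

tau_b = -0.0667 (C=7, D=8), p = 1.000000, fail to reject H0.


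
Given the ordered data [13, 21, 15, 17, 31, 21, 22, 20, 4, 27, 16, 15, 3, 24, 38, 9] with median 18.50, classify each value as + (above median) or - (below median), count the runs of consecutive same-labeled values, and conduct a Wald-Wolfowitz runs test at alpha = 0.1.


Step 1: Compute median = 18.50; label A = above, B = below.
Labels in order: BABBAAAABABBBAAB  (n_A = 8, n_B = 8)
Step 2: Count runs R = 9.
Step 3: Under H0 (random ordering), E[R] = 2*n_A*n_B/(n_A+n_B) + 1 = 2*8*8/16 + 1 = 9.0000.
        Var[R] = 2*n_A*n_B*(2*n_A*n_B - n_A - n_B) / ((n_A+n_B)^2 * (n_A+n_B-1)) = 14336/3840 = 3.7333.
        SD[R] = 1.9322.
Step 4: R = E[R], so z = 0 with no continuity correction.
Step 5: Two-sided p-value via normal approximation = 2*(1 - Phi(|z|)) = 1.000000.
Step 6: alpha = 0.1. fail to reject H0.

R = 9, z = 0.0000, p = 1.000000, fail to reject H0.


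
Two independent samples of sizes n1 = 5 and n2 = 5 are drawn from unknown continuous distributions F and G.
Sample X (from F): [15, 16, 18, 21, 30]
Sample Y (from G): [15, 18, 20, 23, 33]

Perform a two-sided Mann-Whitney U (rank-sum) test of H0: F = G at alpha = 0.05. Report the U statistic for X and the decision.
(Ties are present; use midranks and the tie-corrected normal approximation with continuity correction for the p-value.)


Step 1: Combine and sort all 10 observations; assign midranks.
sorted (value, group): (15,X), (15,Y), (16,X), (18,X), (18,Y), (20,Y), (21,X), (23,Y), (30,X), (33,Y)
ranks: 15->1.5, 15->1.5, 16->3, 18->4.5, 18->4.5, 20->6, 21->7, 23->8, 30->9, 33->10
Step 2: Rank sum for X: R1 = 1.5 + 3 + 4.5 + 7 + 9 = 25.
Step 3: U_X = R1 - n1(n1+1)/2 = 25 - 5*6/2 = 25 - 15 = 10.
       U_Y = n1*n2 - U_X = 25 - 10 = 15.
Step 4: Ties are present, so use the tie-corrected normal approximation (with continuity correction) for the p-value.
Step 5: p-value = 0.674236; compare to alpha = 0.05. fail to reject H0.

U_X = 10, p = 0.674236, fail to reject H0 at alpha = 0.05.


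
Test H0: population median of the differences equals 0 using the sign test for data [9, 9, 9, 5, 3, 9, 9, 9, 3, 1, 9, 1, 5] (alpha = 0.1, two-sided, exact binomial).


Step 1: Discard zero differences. Original n = 13; n_eff = number of nonzero differences = 13.
Nonzero differences (with sign): +9, +9, +9, +5, +3, +9, +9, +9, +3, +1, +9, +1, +5
Step 2: Count signs: positive = 13, negative = 0.
Step 3: Under H0: P(positive) = 0.5, so the number of positives S ~ Bin(13, 0.5).
Step 4: Two-sided exact p-value = sum of Bin(13,0.5) probabilities at or below the observed probability = 0.000244.
Step 5: alpha = 0.1. reject H0.

n_eff = 13, pos = 13, neg = 0, p = 0.000244, reject H0.


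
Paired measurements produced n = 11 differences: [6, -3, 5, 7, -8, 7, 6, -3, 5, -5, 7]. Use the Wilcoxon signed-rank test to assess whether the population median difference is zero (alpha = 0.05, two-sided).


Step 1: Drop any zero differences (none here) and take |d_i|.
|d| = [6, 3, 5, 7, 8, 7, 6, 3, 5, 5, 7]
Step 2: Midrank |d_i| (ties get averaged ranks).
ranks: |6|->6.5, |3|->1.5, |5|->4, |7|->9, |8|->11, |7|->9, |6|->6.5, |3|->1.5, |5|->4, |5|->4, |7|->9
Step 3: Attach original signs; sum ranks with positive sign and with negative sign.
W+ = 6.5 + 4 + 9 + 9 + 6.5 + 4 + 9 = 48
W- = 1.5 + 11 + 1.5 + 4 = 18
(Check: W+ + W- = 66 should equal n(n+1)/2 = 66.)
Step 4: Test statistic W = min(W+, W-) = 18.
Step 5: Ties in |d|, so use the tie-corrected normal approximation.
        E[W] = n(n+1)/4 = 11*12/4 = 33.
        Tie groups: |d|=3 (t=2), |d|=5 (t=3), |d|=6 (t=2), |d|=7 (t=3); sum(t^3 - t) = 60.
        Var[W] = n(n+1)(2n+1)/24 - sum(t^3-t)/48 = 3036/24 - 60/48 = 125.25.
        z = (W - E[W]) / sqrt(Var[W]) = (18 - 33) / 11.1915 = -1.3403.
        Two-sided p = 2*Phi(z) = 0.180147.
Step 6: alpha = 0.05. fail to reject H0.

W+ = 48, W- = 18, W = min = 18, p = 0.180147, fail to reject H0.


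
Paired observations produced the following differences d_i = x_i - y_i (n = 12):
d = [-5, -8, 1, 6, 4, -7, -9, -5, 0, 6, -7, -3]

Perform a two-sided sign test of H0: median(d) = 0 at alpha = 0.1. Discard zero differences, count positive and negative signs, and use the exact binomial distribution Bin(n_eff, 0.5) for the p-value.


Step 1: Discard zero differences. Original n = 12; n_eff = number of nonzero differences = 11.
Nonzero differences (with sign): -5, -8, +1, +6, +4, -7, -9, -5, +6, -7, -3
Step 2: Count signs: positive = 4, negative = 7.
Step 3: Under H0: P(positive) = 0.5, so the number of positives S ~ Bin(11, 0.5).
Step 4: Two-sided exact p-value = sum of Bin(11,0.5) probabilities at or below the observed probability = 0.548828.
Step 5: alpha = 0.1. fail to reject H0.

n_eff = 11, pos = 4, neg = 7, p = 0.548828, fail to reject H0.


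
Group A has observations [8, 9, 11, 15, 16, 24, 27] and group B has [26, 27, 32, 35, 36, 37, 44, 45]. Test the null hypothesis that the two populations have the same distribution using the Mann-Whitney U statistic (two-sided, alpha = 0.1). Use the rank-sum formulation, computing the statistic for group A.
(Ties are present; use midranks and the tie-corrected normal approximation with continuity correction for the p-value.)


Step 1: Combine and sort all 15 observations; assign midranks.
sorted (value, group): (8,X), (9,X), (11,X), (15,X), (16,X), (24,X), (26,Y), (27,X), (27,Y), (32,Y), (35,Y), (36,Y), (37,Y), (44,Y), (45,Y)
ranks: 8->1, 9->2, 11->3, 15->4, 16->5, 24->6, 26->7, 27->8.5, 27->8.5, 32->10, 35->11, 36->12, 37->13, 44->14, 45->15
Step 2: Rank sum for X: R1 = 1 + 2 + 3 + 4 + 5 + 6 + 8.5 = 29.5.
Step 3: U_X = R1 - n1(n1+1)/2 = 29.5 - 7*8/2 = 29.5 - 28 = 1.5.
       U_Y = n1*n2 - U_X = 56 - 1.5 = 54.5.
Step 4: Ties are present, so use the tie-corrected normal approximation (with continuity correction) for the p-value.
Step 5: p-value = 0.002599; compare to alpha = 0.1. reject H0.

U_X = 1.5, p = 0.002599, reject H0 at alpha = 0.1.


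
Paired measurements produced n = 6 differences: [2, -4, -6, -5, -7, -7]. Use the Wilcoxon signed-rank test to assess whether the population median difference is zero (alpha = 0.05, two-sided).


Step 1: Drop any zero differences (none here) and take |d_i|.
|d| = [2, 4, 6, 5, 7, 7]
Step 2: Midrank |d_i| (ties get averaged ranks).
ranks: |2|->1, |4|->2, |6|->4, |5|->3, |7|->5.5, |7|->5.5
Step 3: Attach original signs; sum ranks with positive sign and with negative sign.
W+ = 1 = 1
W- = 2 + 4 + 3 + 5.5 + 5.5 = 20
(Check: W+ + W- = 21 should equal n(n+1)/2 = 21.)
Step 4: Test statistic W = min(W+, W-) = 1.
Step 5: Ties in |d|, so use the tie-corrected normal approximation.
        E[W] = n(n+1)/4 = 6*7/4 = 10.5.
        Tie groups: |d|=7 (t=2); sum(t^3 - t) = 6.
        Var[W] = n(n+1)(2n+1)/24 - sum(t^3-t)/48 = 546/24 - 6/48 = 22.625.
        z = (W - E[W]) / sqrt(Var[W]) = (1 - 10.5) / 4.7566 = -1.9972.
        Two-sided p = 2*Phi(z) = 0.045800.
Step 6: alpha = 0.05. reject H0.

W+ = 1, W- = 20, W = min = 1, p = 0.045800, reject H0.


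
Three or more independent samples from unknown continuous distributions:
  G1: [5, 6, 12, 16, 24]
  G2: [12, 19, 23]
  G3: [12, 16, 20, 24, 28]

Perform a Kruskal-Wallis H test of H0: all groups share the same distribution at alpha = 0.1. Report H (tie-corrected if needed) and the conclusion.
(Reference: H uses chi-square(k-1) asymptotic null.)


Step 1: Combine all N = 13 observations and assign midranks.
sorted (value, group, rank): (5,G1,1), (6,G1,2), (12,G1,4), (12,G2,4), (12,G3,4), (16,G1,6.5), (16,G3,6.5), (19,G2,8), (20,G3,9), (23,G2,10), (24,G1,11.5), (24,G3,11.5), (28,G3,13)
Step 2: Sum ranks within each group.
R_1 = 25 (n_1 = 5)
R_2 = 22 (n_2 = 3)
R_3 = 44 (n_3 = 5)
Step 3: H = 12/(N(N+1)) * sum(R_i^2/n_i) - 3(N+1)
     = 12/(13*14) * (25^2/5 + 22^2/3 + 44^2/5) - 3*14
     = 0.065934 * 673.533 - 42
     = 2.408791.
Step 4: Ties present; correction factor C = 1 - 36/(13^3 - 13) = 0.983516. Corrected H = 2.408791 / 0.983516 = 2.449162.
Step 5: Under H0, H ~ chi^2(2); p-value = 0.293881.
Step 6: alpha = 0.1. fail to reject H0.

H = 2.4492, df = 2, p = 0.293881, fail to reject H0.


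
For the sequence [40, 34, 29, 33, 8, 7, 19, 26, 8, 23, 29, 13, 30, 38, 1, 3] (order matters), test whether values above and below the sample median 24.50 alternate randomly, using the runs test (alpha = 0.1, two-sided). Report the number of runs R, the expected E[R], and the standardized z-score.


Step 1: Compute median = 24.50; label A = above, B = below.
Labels in order: AAAABBBABBABAABB  (n_A = 8, n_B = 8)
Step 2: Count runs R = 8.
Step 3: Under H0 (random ordering), E[R] = 2*n_A*n_B/(n_A+n_B) + 1 = 2*8*8/16 + 1 = 9.0000.
        Var[R] = 2*n_A*n_B*(2*n_A*n_B - n_A - n_B) / ((n_A+n_B)^2 * (n_A+n_B-1)) = 14336/3840 = 3.7333.
        SD[R] = 1.9322.
Step 4: Continuity-corrected z = (R + 0.5 - E[R]) / SD[R] = (8 + 0.5 - 9.0000) / 1.9322 = -0.2588.
Step 5: Two-sided p-value via normal approximation = 2*(1 - Phi(|z|)) = 0.795809.
Step 6: alpha = 0.1. fail to reject H0.

R = 8, z = -0.2588, p = 0.795809, fail to reject H0.


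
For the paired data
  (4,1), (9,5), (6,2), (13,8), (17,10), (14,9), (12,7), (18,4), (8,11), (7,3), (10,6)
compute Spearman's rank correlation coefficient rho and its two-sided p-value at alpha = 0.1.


Step 1: Rank x and y separately (midranks; no ties here).
rank(x): 4->1, 9->5, 6->2, 13->8, 17->10, 14->9, 12->7, 18->11, 8->4, 7->3, 10->6
rank(y): 1->1, 5->5, 2->2, 8->8, 10->10, 9->9, 7->7, 4->4, 11->11, 3->3, 6->6
Step 2: d_i = R_x(i) - R_y(i); compute d_i^2.
  (1-1)^2=0, (5-5)^2=0, (2-2)^2=0, (8-8)^2=0, (10-10)^2=0, (9-9)^2=0, (7-7)^2=0, (11-4)^2=49, (4-11)^2=49, (3-3)^2=0, (6-6)^2=0
sum(d^2) = 98.
Step 3: rho = 1 - 6*98 / (11*(11^2 - 1)) = 1 - 588/1320 = 0.554545.
Step 4: Under H0, t = rho * sqrt((n-2)/(1-rho^2)) = 1.9992 ~ t(9).
Step 5: Two-sided p-value from the t-distribution with 9 df = 0.076652.
Step 6: alpha = 0.1. reject H0.

rho = 0.5545, p = 0.076652, reject H0 at alpha = 0.1.


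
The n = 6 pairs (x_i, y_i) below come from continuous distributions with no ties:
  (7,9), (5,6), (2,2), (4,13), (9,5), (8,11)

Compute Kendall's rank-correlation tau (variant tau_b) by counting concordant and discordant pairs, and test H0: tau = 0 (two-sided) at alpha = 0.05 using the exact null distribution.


Step 1: Enumerate the 15 unordered pairs (i,j) with i<j and classify each by sign(x_j-x_i) * sign(y_j-y_i).
  (1,2):dx=-2,dy=-3->C; (1,3):dx=-5,dy=-7->C; (1,4):dx=-3,dy=+4->D; (1,5):dx=+2,dy=-4->D
  (1,6):dx=+1,dy=+2->C; (2,3):dx=-3,dy=-4->C; (2,4):dx=-1,dy=+7->D; (2,5):dx=+4,dy=-1->D
  (2,6):dx=+3,dy=+5->C; (3,4):dx=+2,dy=+11->C; (3,5):dx=+7,dy=+3->C; (3,6):dx=+6,dy=+9->C
  (4,5):dx=+5,dy=-8->D; (4,6):dx=+4,dy=-2->D; (5,6):dx=-1,dy=+6->D
Step 2: C = 8, D = 7, total pairs = 15.
Step 3: tau = (C - D)/(n(n-1)/2) = (8 - 7)/15 = 0.066667.
Step 4: Exact two-sided p-value (enumerate n! = 720 permutations of y under H0): p = 1.000000.
Step 5: alpha = 0.05. fail to reject H0.

tau_b = 0.0667 (C=8, D=7), p = 1.000000, fail to reject H0.


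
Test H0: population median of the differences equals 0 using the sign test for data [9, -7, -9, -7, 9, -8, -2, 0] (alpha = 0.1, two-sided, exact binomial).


Step 1: Discard zero differences. Original n = 8; n_eff = number of nonzero differences = 7.
Nonzero differences (with sign): +9, -7, -9, -7, +9, -8, -2
Step 2: Count signs: positive = 2, negative = 5.
Step 3: Under H0: P(positive) = 0.5, so the number of positives S ~ Bin(7, 0.5).
Step 4: Two-sided exact p-value = sum of Bin(7,0.5) probabilities at or below the observed probability = 0.453125.
Step 5: alpha = 0.1. fail to reject H0.

n_eff = 7, pos = 2, neg = 5, p = 0.453125, fail to reject H0.


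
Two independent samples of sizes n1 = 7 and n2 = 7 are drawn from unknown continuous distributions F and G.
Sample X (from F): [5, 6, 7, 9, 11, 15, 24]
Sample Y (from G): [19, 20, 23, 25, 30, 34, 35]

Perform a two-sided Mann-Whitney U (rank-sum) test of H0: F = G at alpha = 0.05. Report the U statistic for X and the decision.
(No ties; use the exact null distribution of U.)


Step 1: Combine and sort all 14 observations; assign midranks.
sorted (value, group): (5,X), (6,X), (7,X), (9,X), (11,X), (15,X), (19,Y), (20,Y), (23,Y), (24,X), (25,Y), (30,Y), (34,Y), (35,Y)
ranks: 5->1, 6->2, 7->3, 9->4, 11->5, 15->6, 19->7, 20->8, 23->9, 24->10, 25->11, 30->12, 34->13, 35->14
Step 2: Rank sum for X: R1 = 1 + 2 + 3 + 4 + 5 + 6 + 10 = 31.
Step 3: U_X = R1 - n1(n1+1)/2 = 31 - 7*8/2 = 31 - 28 = 3.
       U_Y = n1*n2 - U_X = 49 - 3 = 46.
Step 4: No ties, so the exact null distribution of U (based on enumerating the C(14,7) = 3432 equally likely rank assignments) gives the two-sided p-value.
Step 5: p-value = 0.004079; compare to alpha = 0.05. reject H0.

U_X = 3, p = 0.004079, reject H0 at alpha = 0.05.


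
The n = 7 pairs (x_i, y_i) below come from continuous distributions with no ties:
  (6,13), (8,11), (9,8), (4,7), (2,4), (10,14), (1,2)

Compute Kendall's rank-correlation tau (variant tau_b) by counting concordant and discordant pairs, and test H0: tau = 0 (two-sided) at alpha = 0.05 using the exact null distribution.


Step 1: Enumerate the 21 unordered pairs (i,j) with i<j and classify each by sign(x_j-x_i) * sign(y_j-y_i).
  (1,2):dx=+2,dy=-2->D; (1,3):dx=+3,dy=-5->D; (1,4):dx=-2,dy=-6->C; (1,5):dx=-4,dy=-9->C
  (1,6):dx=+4,dy=+1->C; (1,7):dx=-5,dy=-11->C; (2,3):dx=+1,dy=-3->D; (2,4):dx=-4,dy=-4->C
  (2,5):dx=-6,dy=-7->C; (2,6):dx=+2,dy=+3->C; (2,7):dx=-7,dy=-9->C; (3,4):dx=-5,dy=-1->C
  (3,5):dx=-7,dy=-4->C; (3,6):dx=+1,dy=+6->C; (3,7):dx=-8,dy=-6->C; (4,5):dx=-2,dy=-3->C
  (4,6):dx=+6,dy=+7->C; (4,7):dx=-3,dy=-5->C; (5,6):dx=+8,dy=+10->C; (5,7):dx=-1,dy=-2->C
  (6,7):dx=-9,dy=-12->C
Step 2: C = 18, D = 3, total pairs = 21.
Step 3: tau = (C - D)/(n(n-1)/2) = (18 - 3)/21 = 0.714286.
Step 4: Exact two-sided p-value (enumerate n! = 5040 permutations of y under H0): p = 0.030159.
Step 5: alpha = 0.05. reject H0.

tau_b = 0.7143 (C=18, D=3), p = 0.030159, reject H0.


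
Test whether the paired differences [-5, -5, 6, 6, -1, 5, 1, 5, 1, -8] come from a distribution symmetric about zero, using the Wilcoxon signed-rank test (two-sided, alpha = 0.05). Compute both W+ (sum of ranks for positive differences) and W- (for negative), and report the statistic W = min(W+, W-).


Step 1: Drop any zero differences (none here) and take |d_i|.
|d| = [5, 5, 6, 6, 1, 5, 1, 5, 1, 8]
Step 2: Midrank |d_i| (ties get averaged ranks).
ranks: |5|->5.5, |5|->5.5, |6|->8.5, |6|->8.5, |1|->2, |5|->5.5, |1|->2, |5|->5.5, |1|->2, |8|->10
Step 3: Attach original signs; sum ranks with positive sign and with negative sign.
W+ = 8.5 + 8.5 + 5.5 + 2 + 5.5 + 2 = 32
W- = 5.5 + 5.5 + 2 + 10 = 23
(Check: W+ + W- = 55 should equal n(n+1)/2 = 55.)
Step 4: Test statistic W = min(W+, W-) = 23.
Step 5: Ties in |d|, so use the tie-corrected normal approximation.
        E[W] = n(n+1)/4 = 10*11/4 = 27.5.
        Tie groups: |d|=1 (t=3), |d|=5 (t=4), |d|=6 (t=2); sum(t^3 - t) = 90.
        Var[W] = n(n+1)(2n+1)/24 - sum(t^3-t)/48 = 2310/24 - 90/48 = 94.375.
        z = (W - E[W]) / sqrt(Var[W]) = (23 - 27.5) / 9.7147 = -0.4632.
        Two-sided p = 2*Phi(z) = 0.643209.
Step 6: alpha = 0.05. fail to reject H0.

W+ = 32, W- = 23, W = min = 23, p = 0.643209, fail to reject H0.


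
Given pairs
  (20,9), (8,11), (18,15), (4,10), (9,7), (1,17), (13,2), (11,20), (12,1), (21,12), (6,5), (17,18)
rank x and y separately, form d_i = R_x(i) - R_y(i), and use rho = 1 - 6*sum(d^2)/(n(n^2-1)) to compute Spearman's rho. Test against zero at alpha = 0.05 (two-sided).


Step 1: Rank x and y separately (midranks; no ties here).
rank(x): 20->11, 8->4, 18->10, 4->2, 9->5, 1->1, 13->8, 11->6, 12->7, 21->12, 6->3, 17->9
rank(y): 9->5, 11->7, 15->9, 10->6, 7->4, 17->10, 2->2, 20->12, 1->1, 12->8, 5->3, 18->11
Step 2: d_i = R_x(i) - R_y(i); compute d_i^2.
  (11-5)^2=36, (4-7)^2=9, (10-9)^2=1, (2-6)^2=16, (5-4)^2=1, (1-10)^2=81, (8-2)^2=36, (6-12)^2=36, (7-1)^2=36, (12-8)^2=16, (3-3)^2=0, (9-11)^2=4
sum(d^2) = 272.
Step 3: rho = 1 - 6*272 / (12*(12^2 - 1)) = 1 - 1632/1716 = 0.048951.
Step 4: Under H0, t = rho * sqrt((n-2)/(1-rho^2)) = 0.1550 ~ t(10).
Step 5: Two-sided p-value from the t-distribution with 10 df = 0.879919.
Step 6: alpha = 0.05. fail to reject H0.

rho = 0.0490, p = 0.879919, fail to reject H0 at alpha = 0.05.
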